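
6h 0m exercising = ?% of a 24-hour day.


25.0%

Time: 360 minutes
Day: 1440 minutes
Percentage = (360/1440) × 100 = 25.0%


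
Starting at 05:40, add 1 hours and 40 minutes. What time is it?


07:20

Start: 340 minutes from midnight
Add: 100 minutes
Total: 440 minutes
Hours: 440 ÷ 60 = 7 remainder 20


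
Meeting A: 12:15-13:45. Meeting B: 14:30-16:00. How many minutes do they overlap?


Meeting A: 735-825 (in minutes from midnight)
Meeting B: 870-960
Overlap start = max(735, 870) = 870
Overlap end = min(825, 960) = 825
Overlap = max(0, 825 - 870) = 0 min

0 minutes


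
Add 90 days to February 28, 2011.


Start: February 28, 2011
Add 90 days
February 28 → March 1: 28 - 28 + 1 = 1 days (90 - 1 = 89 left)
March 1 → April 1: 31 - 1 + 1 = 31 days (89 - 31 = 58 left)
April 1 → May 1: 30 - 1 + 1 = 30 days (58 - 30 = 28 left)
May 1 + 28 = May 29, 2011

May 29, 2011


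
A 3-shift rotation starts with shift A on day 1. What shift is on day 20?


Shifts: A, B, C
Start: A (index 0)
Day 20: (0 + 20 - 1) mod 3
= 19 mod 3
= 1
Index 1 → shift B

Shift B


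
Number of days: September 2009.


Month: September (month 9)
September has 30 days

30 days


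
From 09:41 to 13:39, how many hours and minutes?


3h 58m

End time in minutes: 13×60 + 39 = 819
Start time in minutes: 9×60 + 41 = 581
Difference = 819 - 581 = 238 minutes
= 3 hours 58 minutes


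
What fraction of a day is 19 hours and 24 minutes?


Total minutes: 19×60 + 24 = 1164
Day = 24×60 = 1440 minutes
Fraction = 1164/1440 ≈ 0.8083
As a percentage: 1164/1440 × 100 ≈ 80.83%

0.8083 (80.83%)


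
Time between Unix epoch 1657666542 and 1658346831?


680289 seconds (189.0 hours / 7.87 days)

Difference = 1658346831 - 1657666542 = 680289 seconds
In hours: 680289 / 3600 ≈ 189.0
In days: 680289 / 86400 ≈ 7.87


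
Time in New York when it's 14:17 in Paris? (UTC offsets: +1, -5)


Time difference = UTC-5 - UTC+1 = -6 hours
New hour = (14 -6) mod 24
= 8 mod 24 = 8
Minutes unchanged → 08:17

08:17


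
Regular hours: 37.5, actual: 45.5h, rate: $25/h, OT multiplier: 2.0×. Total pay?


Regular: 37.5h × $25 = $937.50
Overtime: 45.5 - 37.5 = 8.0h
OT pay: 8.0h × $25 × 2.0 = $400.00
Total = $937.50 + $400.00 = $1337.50

$1337.50


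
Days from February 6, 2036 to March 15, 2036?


38 days

From February 6, 2036 to March 15, 2036
Rest of February 2036: 29 - 6 = 23
Days into March 2036: 15
Total = 23 + 15 = 38 days


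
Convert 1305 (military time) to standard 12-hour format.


Hour: 13
13 - 12 = 1 → PM

1:05 PM


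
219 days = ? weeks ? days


Weeks: 219 ÷ 7 = 31 remainder 2

31 weeks 2 days


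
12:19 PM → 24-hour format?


Input: 12:19 PM
12 PM → 12 (noon)

12:19


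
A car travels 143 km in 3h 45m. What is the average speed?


Distance: 143 km
Time: 3h 45m = 225 min = 225/60 = 15/4 hours
Speed = 143 ÷ (15/4) = 143 × 4 / 15 = 572/15 ≈ 38.1 km/h

38.1 km/h


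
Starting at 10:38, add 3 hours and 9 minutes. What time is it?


Start: 638 minutes from midnight
Add: 189 minutes
Total: 827 minutes
Hours: 827 ÷ 60 = 13 remainder 47

13:47


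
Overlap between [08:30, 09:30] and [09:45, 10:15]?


Meeting A: 510-570 (in minutes from midnight)
Meeting B: 585-615
Overlap start = max(510, 585) = 585
Overlap end = min(570, 615) = 570
Overlap = max(0, 570 - 585) = 0 min

0 minutes


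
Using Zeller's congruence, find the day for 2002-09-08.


Zeller's congruence:
q=8, m=9, k=2, j=20
h = (8 + ⌊13×10/5⌋ + 2 + ⌊2/4⌋ + ⌊20/4⌋ - 2×20) mod 7
= (8 + 26 + 2 + 0 + 5 - 40) mod 7
= 1 mod 7 = 1
h=1 → Sunday

Sunday


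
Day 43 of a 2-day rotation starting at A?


Shifts: A, B
Start: A (index 0)
Day 43: (0 + 43 - 1) mod 2
= 42 mod 2
= 0
Index 0 → shift A

Shift A


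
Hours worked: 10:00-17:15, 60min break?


Total time = (17×60+15) - (10×60+0)
= 1035 - 600 = 435 min
Minus break: 435 - 60 = 375 min
= 6h 15m

6h 15m (375 minutes)


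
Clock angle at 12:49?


Hour hand (12 ≡ 0 on the dial): 0×30 + 49×0.5 = 24.5°
Minute hand = 49×6 = 294°
Difference = |24.5 - 294| = 269.5°
Since > 180°: 360 - 269.5 = 90.5°

90.5°


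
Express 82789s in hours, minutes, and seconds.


Hours: 82789 ÷ 3600 = 22 remainder 3589
Minutes: 3589 ÷ 60 = 59 remainder 49
Seconds: 49

22h 59m 49s


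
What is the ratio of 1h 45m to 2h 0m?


7:8 (0.88)

Duration 1: 105 minutes
Duration 2: 120 minutes
Ratio = 105:120
GCD = 15
Simplified = 7:8
As a decimal: 7/8 ≈ 0.88


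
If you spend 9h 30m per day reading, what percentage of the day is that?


39.6%

Time: 570 minutes
Day: 1440 minutes
Percentage = (570/1440) × 100 ≈ 39.6%


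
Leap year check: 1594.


No

Rules: divisible by 4 AND (not by 100 OR by 400)
1594 ÷ 4 = 398 remainder 2 → not divisible by 4
Not divisible by 4 → not a leap year


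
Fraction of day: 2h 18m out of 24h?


Total minutes: 2×60 + 18 = 138
Day = 24×60 = 1440 minutes
Fraction = 138/1440 ≈ 0.0958
As a percentage: 138/1440 × 100 ≈ 9.58%

0.0958 (9.58%)


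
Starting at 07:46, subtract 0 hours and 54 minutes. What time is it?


Start: 466 minutes from midnight
Subtract: 54 minutes
Remaining: 466 - 54 = 412
Hours: 6, Minutes: 52

06:52


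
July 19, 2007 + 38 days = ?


Start: July 19, 2007
Add 38 days
July 19 → August 1: 31 - 19 + 1 = 13 days (38 - 13 = 25 left)
August 1 + 25 = August 26, 2007

August 26, 2007


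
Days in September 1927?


30 days

Month: September (month 9)
September has 30 days


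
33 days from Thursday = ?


Tuesday

Start: Thursday (index 3)
(3 + 33) mod 7
= 36 mod 7
= 1
Index 1 → Tuesday


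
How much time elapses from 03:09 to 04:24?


End time in minutes: 4×60 + 24 = 264
Start time in minutes: 3×60 + 9 = 189
Difference = 264 - 189 = 75 minutes
= 1 hours 15 minutes

1h 15m


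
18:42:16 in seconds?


67336 seconds

Hours: 18 × 3600 = 64800
Minutes: 42 × 60 = 2520
Seconds: 16
Total = 64800 + 2520 + 16 = 67336


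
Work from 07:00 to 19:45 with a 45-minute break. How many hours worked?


12h 0m (720 minutes)

Total time = (19×60+45) - (7×60+0)
= 1185 - 420 = 765 min
Minus break: 765 - 45 = 720 min
= 12h 0m


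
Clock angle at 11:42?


Hour hand = 11×30 + 42×0.5 = 351.0°
Minute hand = 42×6 = 252°
Difference = |351.0 - 252| = 99.0°

99.0°


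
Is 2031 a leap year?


No

Rules: divisible by 4 AND (not by 100 OR by 400)
2031 ÷ 4 = 507 remainder 3 → not divisible by 4
Not divisible by 4 → not a leap year


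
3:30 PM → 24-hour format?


Input: 3:30 PM
PM: 3 + 12 = 15

15:30


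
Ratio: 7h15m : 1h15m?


29:5 (5.80)

Duration 1: 435 minutes
Duration 2: 75 minutes
Ratio = 435:75
GCD = 15
Simplified = 29:5
As a decimal: 29/5 = 5.80


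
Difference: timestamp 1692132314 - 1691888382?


Difference = 1692132314 - 1691888382 = 243932 seconds
In hours: 243932 / 3600 ≈ 67.8
In days: 243932 / 86400 ≈ 2.82

243932 seconds (67.8 hours / 2.82 days)


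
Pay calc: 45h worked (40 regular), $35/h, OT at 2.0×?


Regular: 40h × $35 = $1400.00
Overtime: 45 - 40 = 5h
OT pay: 5h × $35 × 2.0 = $350.00
Total = $1400.00 + $350.00 = $1750.00

$1750.00


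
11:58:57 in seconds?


Hours: 11 × 3600 = 39600
Minutes: 58 × 60 = 3480
Seconds: 57
Total = 39600 + 3480 + 57 = 43137

43137 seconds


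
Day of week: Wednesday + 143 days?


Saturday

Start: Wednesday (index 2)
(2 + 143) mod 7
= 145 mod 7
= 5
Index 5 → Saturday


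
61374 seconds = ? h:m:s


Hours: 61374 ÷ 3600 = 17 remainder 174
Minutes: 174 ÷ 60 = 2 remainder 54
Seconds: 54

17h 2m 54s


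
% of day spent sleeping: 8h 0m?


Time: 480 minutes
Day: 1440 minutes
Percentage = (480/1440) × 100 ≈ 33.3%

33.3%


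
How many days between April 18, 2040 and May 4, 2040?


From April 18, 2040 to May 4, 2040
Rest of April 2040: 30 - 18 = 12
Days into May 2040: 4
Total = 12 + 4 = 16 days

16 days


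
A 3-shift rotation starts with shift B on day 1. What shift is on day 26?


Shift C

Shifts: A, B, C
Start: B (index 1)
Day 26: (1 + 26 - 1) mod 3
= 26 mod 3
= 2
Index 2 → shift C


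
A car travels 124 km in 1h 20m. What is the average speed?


Distance: 124 km
Time: 1h 20m = 80 min = 80/60 = 4/3 hours
Speed = 124 ÷ (4/3) = 124 × 3 / 4 = 372/4 = 93.0 km/h

93.0 km/h


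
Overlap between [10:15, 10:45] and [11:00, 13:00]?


0 minutes

Meeting A: 615-645 (in minutes from midnight)
Meeting B: 660-780
Overlap start = max(615, 660) = 660
Overlap end = min(645, 780) = 645
Overlap = max(0, 645 - 660) = 0 min


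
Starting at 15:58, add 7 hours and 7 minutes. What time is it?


23:05

Start: 958 minutes from midnight
Add: 427 minutes
Total: 1385 minutes
Hours: 1385 ÷ 60 = 23 remainder 5


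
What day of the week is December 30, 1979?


Sunday

Zeller's congruence:
q=30, m=12, k=79, j=19
h = (30 + ⌊13×13/5⌋ + 79 + ⌊79/4⌋ + ⌊19/4⌋ - 2×19) mod 7
= (30 + 33 + 79 + 19 + 4 - 38) mod 7
= 127 mod 7 = 1
h=1 → Sunday


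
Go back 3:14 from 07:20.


04:06

Start: 440 minutes from midnight
Subtract: 194 minutes
Remaining: 440 - 194 = 246
Hours: 4, Minutes: 6


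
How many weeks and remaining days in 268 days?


Weeks: 268 ÷ 7 = 38 remainder 2

38 weeks 2 days


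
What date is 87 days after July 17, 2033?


Start: July 17, 2033
Add 87 days
July 17 → August 1: 31 - 17 + 1 = 15 days (87 - 15 = 72 left)
August 1 → September 1: 31 - 1 + 1 = 31 days (72 - 31 = 41 left)
September 1 → October 1: 30 - 1 + 1 = 30 days (41 - 30 = 11 left)
October 1 + 11 = October 12, 2033

October 12, 2033


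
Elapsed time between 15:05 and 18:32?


3h 27m

End time in minutes: 18×60 + 32 = 1112
Start time in minutes: 15×60 + 5 = 905
Difference = 1112 - 905 = 207 minutes
= 3 hours 27 minutes


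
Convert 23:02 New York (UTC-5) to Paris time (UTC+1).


05:02 (next day)

Time difference = UTC+1 - UTC-5 = +6 hours
New hour = (23 + 6) mod 24
= 29 mod 24 = 5
Minutes unchanged → 05:02; 29 ≥ 24 → next day


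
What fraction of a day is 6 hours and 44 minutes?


Total minutes: 6×60 + 44 = 404
Day = 24×60 = 1440 minutes
Fraction = 404/1440 ≈ 0.2806
As a percentage: 404/1440 × 100 ≈ 28.06%

0.2806 (28.06%)


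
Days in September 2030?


Month: September (month 9)
September has 30 days

30 days


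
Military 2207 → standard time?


Hour: 22
22 - 12 = 10 → PM

10:07 PM


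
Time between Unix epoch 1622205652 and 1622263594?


Difference = 1622263594 - 1622205652 = 57942 seconds
In hours: 57942 / 3600 ≈ 16.1
In days: 57942 / 86400 ≈ 0.67

57942 seconds (16.1 hours / 0.67 days)


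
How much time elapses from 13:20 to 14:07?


End time in minutes: 14×60 + 7 = 847
Start time in minutes: 13×60 + 20 = 800
Difference = 847 - 800 = 47 minutes
= 0 hours 47 minutes

0h 47m


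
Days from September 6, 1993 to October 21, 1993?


45 days

From September 6, 1993 to October 21, 1993
Rest of September 1993: 30 - 6 = 24
Days into October 1993: 21
Total = 24 + 21 = 45 days


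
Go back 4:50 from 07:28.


02:38

Start: 448 minutes from midnight
Subtract: 290 minutes
Remaining: 448 - 290 = 158
Hours: 2, Minutes: 38


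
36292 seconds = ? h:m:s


10h 4m 52s

Hours: 36292 ÷ 3600 = 10 remainder 292
Minutes: 292 ÷ 60 = 4 remainder 52
Seconds: 52


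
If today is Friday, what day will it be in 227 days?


Start: Friday (index 4)
(4 + 227) mod 7
= 231 mod 7
= 0
Index 0 → Monday

Monday


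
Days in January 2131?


31 days

Month: January (month 1)
January has 31 days


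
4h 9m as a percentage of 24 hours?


Total minutes: 4×60 + 9 = 249
Day = 24×60 = 1440 minutes
Fraction = 249/1440 ≈ 0.1729
As a percentage: 249/1440 × 100 ≈ 17.29%

0.1729 (17.29%)


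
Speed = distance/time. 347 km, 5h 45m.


Distance: 347 km
Time: 5h 45m = 345 min = 345/60 = 23/4 hours
Speed = 347 ÷ (23/4) = 347 × 4 / 23 = 1388/23 ≈ 60.3 km/h

60.3 km/h


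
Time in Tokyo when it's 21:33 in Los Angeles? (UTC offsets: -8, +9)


14:33 (next day)

Time difference = UTC+9 - UTC-8 = +17 hours
New hour = (21 + 17) mod 24
= 38 mod 24 = 14
Minutes unchanged → 14:33; 38 ≥ 24 → next day


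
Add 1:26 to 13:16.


14:42

Start: 796 minutes from midnight
Add: 86 minutes
Total: 882 minutes
Hours: 882 ÷ 60 = 14 remainder 42


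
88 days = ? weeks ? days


Weeks: 88 ÷ 7 = 12 remainder 4

12 weeks 4 days


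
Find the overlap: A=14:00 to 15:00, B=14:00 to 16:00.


Meeting A: 840-900 (in minutes from midnight)
Meeting B: 840-960
Overlap start = max(840, 840) = 840
Overlap end = min(900, 960) = 900
Overlap = max(0, 900 - 840) = 60 min

60 minutes


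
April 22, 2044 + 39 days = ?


May 31, 2044

Start: April 22, 2044
Add 39 days
April 22 → May 1: 30 - 22 + 1 = 9 days (39 - 9 = 30 left)
May 1 + 30 = May 31, 2044


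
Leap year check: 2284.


Yes

Rules: divisible by 4 AND (not by 100 OR by 400)
2284 ÷ 4 = 571 exactly → divisible by 4
2284 ÷ 100 = 22 remainder 84 → not divisible by 100
Divisible by 4 but not by 100 → leap year


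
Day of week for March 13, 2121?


Thursday

Zeller's congruence:
q=13, m=3, k=21, j=21
h = (13 + ⌊13×4/5⌋ + 21 + ⌊21/4⌋ + ⌊21/4⌋ - 2×21) mod 7
= (13 + 10 + 21 + 5 + 5 - 42) mod 7
= 12 mod 7 = 5
h=5 → Thursday


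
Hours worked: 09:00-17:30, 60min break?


Total time = (17×60+30) - (9×60+0)
= 1050 - 540 = 510 min
Minus break: 510 - 60 = 450 min
= 7h 30m

7h 30m (450 minutes)


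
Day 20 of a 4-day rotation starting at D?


Shift C

Shifts: A, B, C, D
Start: D (index 3)
Day 20: (3 + 20 - 1) mod 4
= 22 mod 4
= 2
Index 2 → shift C


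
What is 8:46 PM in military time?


20:46

Input: 8:46 PM
PM: 8 + 12 = 20


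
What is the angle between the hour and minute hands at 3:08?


46.0°

Hour hand = 3×30 + 8×0.5 = 94.0°
Minute hand = 8×6 = 48°
Difference = |94.0 - 48| = 46.0°


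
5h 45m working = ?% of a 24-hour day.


24.0%

Time: 345 minutes
Day: 1440 minutes
Percentage = (345/1440) × 100 ≈ 24.0%


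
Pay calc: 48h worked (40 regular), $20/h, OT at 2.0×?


Regular: 40h × $20 = $800.00
Overtime: 48 - 40 = 8h
OT pay: 8h × $20 × 2.0 = $320.00
Total = $800.00 + $320.00 = $1120.00

$1120.00


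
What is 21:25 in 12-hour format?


9:25 PM

Hour: 21
21 - 12 = 9 → PM


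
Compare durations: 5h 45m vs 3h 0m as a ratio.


Duration 1: 345 minutes
Duration 2: 180 minutes
Ratio = 345:180
GCD = 15
Simplified = 23:12
As a decimal: 23/12 ≈ 1.92

23:12 (1.92)


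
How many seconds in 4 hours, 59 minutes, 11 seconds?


Hours: 4 × 3600 = 14400
Minutes: 59 × 60 = 3540
Seconds: 11
Total = 14400 + 3540 + 11 = 17951

17951 seconds


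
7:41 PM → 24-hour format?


19:41

Input: 7:41 PM
PM: 7 + 12 = 19


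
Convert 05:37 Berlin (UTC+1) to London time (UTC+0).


04:37

Time difference = UTC+0 - UTC+1 = -1 hours
New hour = (5 -1) mod 24
= 4 mod 24 = 4
Minutes unchanged → 04:37


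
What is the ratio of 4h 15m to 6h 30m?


Duration 1: 255 minutes
Duration 2: 390 minutes
Ratio = 255:390
GCD = 15
Simplified = 17:26
As a decimal: 17/26 ≈ 0.65

17:26 (0.65)


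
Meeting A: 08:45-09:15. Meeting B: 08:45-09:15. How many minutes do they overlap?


30 minutes

Meeting A: 525-555 (in minutes from midnight)
Meeting B: 525-555
Overlap start = max(525, 525) = 525
Overlap end = min(555, 555) = 555
Overlap = max(0, 555 - 525) = 30 min


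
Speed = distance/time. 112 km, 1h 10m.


96.0 km/h

Distance: 112 km
Time: 1h 10m = 70 min = 70/60 = 7/6 hours
Speed = 112 ÷ (7/6) = 112 × 6 / 7 = 672/7 = 96.0 km/h


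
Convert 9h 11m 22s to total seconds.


33082 seconds

Hours: 9 × 3600 = 32400
Minutes: 11 × 60 = 660
Seconds: 22
Total = 32400 + 660 + 22 = 33082


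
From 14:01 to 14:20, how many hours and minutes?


0h 19m

End time in minutes: 14×60 + 20 = 860
Start time in minutes: 14×60 + 1 = 841
Difference = 860 - 841 = 19 minutes
= 0 hours 19 minutes


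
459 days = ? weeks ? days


Weeks: 459 ÷ 7 = 65 remainder 4

65 weeks 4 days


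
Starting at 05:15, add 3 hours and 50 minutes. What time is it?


Start: 315 minutes from midnight
Add: 230 minutes
Total: 545 minutes
Hours: 545 ÷ 60 = 9 remainder 5

09:05


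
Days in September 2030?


Month: September (month 9)
September has 30 days

30 days


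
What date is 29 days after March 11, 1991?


April 9, 1991

Start: March 11, 1991
Add 29 days
March 11 → April 1: 31 - 11 + 1 = 21 days (29 - 21 = 8 left)
April 1 + 8 = April 9, 1991


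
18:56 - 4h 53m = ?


Start: 1136 minutes from midnight
Subtract: 293 minutes
Remaining: 1136 - 293 = 843
Hours: 14, Minutes: 3

14:03


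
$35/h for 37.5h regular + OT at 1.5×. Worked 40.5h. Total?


$1470.00

Regular: 37.5h × $35 = $1312.50
Overtime: 40.5 - 37.5 = 3.0h
OT pay: 3.0h × $35 × 1.5 = $157.50
Total = $1312.50 + $157.50 = $1470.00


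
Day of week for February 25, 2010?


Zeller's congruence:
q=25, m=14, k=9, j=20
h = (25 + ⌊13×15/5⌋ + 9 + ⌊9/4⌋ + ⌊20/4⌋ - 2×20) mod 7
= (25 + 39 + 9 + 2 + 5 - 40) mod 7
= 40 mod 7 = 5
h=5 → Thursday

Thursday


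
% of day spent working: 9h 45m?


40.6%

Time: 585 minutes
Day: 1440 minutes
Percentage = (585/1440) × 100 ≈ 40.6%


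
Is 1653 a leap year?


No

Rules: divisible by 4 AND (not by 100 OR by 400)
1653 ÷ 4 = 413 remainder 1 → not divisible by 4
Not divisible by 4 → not a leap year


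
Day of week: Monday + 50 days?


Start: Monday (index 0)
(0 + 50) mod 7
= 50 mod 7
= 1
Index 1 → Tuesday

Tuesday


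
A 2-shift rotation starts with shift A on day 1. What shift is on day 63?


Shifts: A, B
Start: A (index 0)
Day 63: (0 + 63 - 1) mod 2
= 62 mod 2
= 0
Index 0 → shift A

Shift A


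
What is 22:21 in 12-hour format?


10:21 PM

Hour: 22
22 - 12 = 10 → PM


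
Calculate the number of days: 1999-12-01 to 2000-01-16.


From December 1, 1999 to January 16, 2000
Rest of December 1999: 31 - 1 = 30
Days into January 2000: 16
Total = 30 + 16 = 46 days

46 days


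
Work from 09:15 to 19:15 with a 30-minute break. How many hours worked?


Total time = (19×60+15) - (9×60+15)
= 1155 - 555 = 600 min
Minus break: 600 - 30 = 570 min
= 9h 30m

9h 30m (570 minutes)


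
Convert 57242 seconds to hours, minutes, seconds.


Hours: 57242 ÷ 3600 = 15 remainder 3242
Minutes: 3242 ÷ 60 = 54 remainder 2
Seconds: 2

15h 54m 2s


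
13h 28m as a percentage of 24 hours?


Total minutes: 13×60 + 28 = 808
Day = 24×60 = 1440 minutes
Fraction = 808/1440 ≈ 0.5611
As a percentage: 808/1440 × 100 ≈ 56.11%

0.5611 (56.11%)


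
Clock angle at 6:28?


26.0°

Hour hand = 6×30 + 28×0.5 = 194.0°
Minute hand = 28×6 = 168°
Difference = |194.0 - 168| = 26.0°


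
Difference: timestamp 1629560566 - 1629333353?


227213 seconds (63.1 hours / 2.63 days)

Difference = 1629560566 - 1629333353 = 227213 seconds
In hours: 227213 / 3600 ≈ 63.1
In days: 227213 / 86400 ≈ 2.63


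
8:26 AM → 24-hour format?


Input: 8:26 AM
AM hour stays: 8

08:26


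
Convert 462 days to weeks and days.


66 weeks 0 days

Weeks: 462 ÷ 7 = 66 remainder 0


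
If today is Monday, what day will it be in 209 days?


Sunday

Start: Monday (index 0)
(0 + 209) mod 7
= 209 mod 7
= 6
Index 6 → Sunday


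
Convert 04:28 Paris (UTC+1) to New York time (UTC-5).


22:28 (previous day)

Time difference = UTC-5 - UTC+1 = -6 hours
New hour = (4 -6) mod 24
= -2 mod 24 = 22
Minutes unchanged → 22:28; -2 < 0 → previous day


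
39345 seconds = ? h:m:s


Hours: 39345 ÷ 3600 = 10 remainder 3345
Minutes: 3345 ÷ 60 = 55 remainder 45
Seconds: 45

10h 55m 45s


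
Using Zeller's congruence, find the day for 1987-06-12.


Zeller's congruence:
q=12, m=6, k=87, j=19
h = (12 + ⌊13×7/5⌋ + 87 + ⌊87/4⌋ + ⌊19/4⌋ - 2×19) mod 7
= (12 + 18 + 87 + 21 + 4 - 38) mod 7
= 104 mod 7 = 6
h=6 → Friday

Friday


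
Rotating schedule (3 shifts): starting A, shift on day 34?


Shift A

Shifts: A, B, C
Start: A (index 0)
Day 34: (0 + 34 - 1) mod 3
= 33 mod 3
= 0
Index 0 → shift A


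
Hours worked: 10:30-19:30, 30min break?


Total time = (19×60+30) - (10×60+30)
= 1170 - 630 = 540 min
Minus break: 540 - 30 = 510 min
= 8h 30m

8h 30m (510 minutes)


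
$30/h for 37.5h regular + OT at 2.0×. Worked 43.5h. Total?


Regular: 37.5h × $30 = $1125.00
Overtime: 43.5 - 37.5 = 6.0h
OT pay: 6.0h × $30 × 2.0 = $360.00
Total = $1125.00 + $360.00 = $1485.00

$1485.00


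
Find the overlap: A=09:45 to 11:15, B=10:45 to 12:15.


30 minutes

Meeting A: 585-675 (in minutes from midnight)
Meeting B: 645-735
Overlap start = max(585, 645) = 645
Overlap end = min(675, 735) = 675
Overlap = max(0, 675 - 645) = 30 min


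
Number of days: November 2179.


30 days

Month: November (month 11)
November has 30 days


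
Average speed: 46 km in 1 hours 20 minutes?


34.5 km/h

Distance: 46 km
Time: 1h 20m = 80 min = 80/60 = 4/3 hours
Speed = 46 ÷ (4/3) = 46 × 3 / 4 = 138/4 = 34.5 km/h


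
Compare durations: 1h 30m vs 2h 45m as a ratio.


6:11 (0.55)

Duration 1: 90 minutes
Duration 2: 165 minutes
Ratio = 90:165
GCD = 15
Simplified = 6:11
As a decimal: 6/11 ≈ 0.55


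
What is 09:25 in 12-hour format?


Hour: 9
9 < 12 → AM

9:25 AM


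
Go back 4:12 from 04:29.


00:17

Start: 269 minutes from midnight
Subtract: 252 minutes
Remaining: 269 - 252 = 17
Hours: 0, Minutes: 17


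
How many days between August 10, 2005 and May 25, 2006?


From August 10, 2005 to May 25, 2006
Rest of August 2005: 31 - 10 = 21
Full months: September 30, October 31, November 30, December 31, January 31, February 2006 28, March 31, April 30
Days into May 2006: 25
Total = 21 + 30 + 31 + 30 + 31 + 31 + 28 + 31 + 30 + 25 = 288 days

288 days


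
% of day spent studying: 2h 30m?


Time: 150 minutes
Day: 1440 minutes
Percentage = (150/1440) × 100 ≈ 10.4%

10.4%


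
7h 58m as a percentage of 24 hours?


0.3319 (33.19%)

Total minutes: 7×60 + 58 = 478
Day = 24×60 = 1440 minutes
Fraction = 478/1440 ≈ 0.3319
As a percentage: 478/1440 × 100 ≈ 33.19%


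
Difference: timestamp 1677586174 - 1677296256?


Difference = 1677586174 - 1677296256 = 289918 seconds
In hours: 289918 / 3600 ≈ 80.5
In days: 289918 / 86400 ≈ 3.36

289918 seconds (80.5 hours / 3.36 days)


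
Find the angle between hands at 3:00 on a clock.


90.0°

Hour hand = 3×30 + 0×0.5 = 90.0°
Minute hand = 0×6 = 0°
Difference = |90.0 - 0| = 90.0°


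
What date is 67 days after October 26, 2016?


Start: October 26, 2016
Add 67 days
October 26 → November 1: 31 - 26 + 1 = 6 days (67 - 6 = 61 left)
November 1 → December 1: 30 - 1 + 1 = 30 days (61 - 30 = 31 left)
December 1 → January 1: 31 - 1 + 1 = 31 days (31 - 31 = 0 left)
Land exactly on January 1, 2017

January 1, 2017


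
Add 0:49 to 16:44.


17:33

Start: 1004 minutes from midnight
Add: 49 minutes
Total: 1053 minutes
Hours: 1053 ÷ 60 = 17 remainder 33


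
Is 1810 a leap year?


Rules: divisible by 4 AND (not by 100 OR by 400)
1810 ÷ 4 = 452 remainder 2 → not divisible by 4
Not divisible by 4 → not a leap year

No


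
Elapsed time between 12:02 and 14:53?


End time in minutes: 14×60 + 53 = 893
Start time in minutes: 12×60 + 2 = 722
Difference = 893 - 722 = 171 minutes
= 2 hours 51 minutes

2h 51m


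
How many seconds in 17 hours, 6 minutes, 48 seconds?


Hours: 17 × 3600 = 61200
Minutes: 6 × 60 = 360
Seconds: 48
Total = 61200 + 360 + 48 = 61608

61608 seconds


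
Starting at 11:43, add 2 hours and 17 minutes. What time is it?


14:00

Start: 703 minutes from midnight
Add: 137 minutes
Total: 840 minutes
Hours: 840 ÷ 60 = 14 remainder 0


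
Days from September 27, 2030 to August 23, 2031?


From September 27, 2030 to August 23, 2031
Rest of September 2030: 30 - 27 = 3
Full months: October 31, November 30, December 31, January 31, February 2031 28, March 31, April 30, May 31, June 30, July 31
Days into August 2031: 23
Total = 3 + 31 + 30 + 31 + 31 + 28 + 31 + 30 + 31 + 30 + 31 + 23 = 330 days

330 days


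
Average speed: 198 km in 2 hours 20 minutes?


Distance: 198 km
Time: 2h 20m = 140 min = 140/60 = 7/3 hours
Speed = 198 ÷ (7/3) = 198 × 3 / 7 = 594/7 ≈ 84.9 km/h

84.9 km/h


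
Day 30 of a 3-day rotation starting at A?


Shifts: A, B, C
Start: A (index 0)
Day 30: (0 + 30 - 1) mod 3
= 29 mod 3
= 2
Index 2 → shift C

Shift C


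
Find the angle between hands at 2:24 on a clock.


72.0°

Hour hand = 2×30 + 24×0.5 = 72.0°
Minute hand = 24×6 = 144°
Difference = |72.0 - 144| = 72.0°


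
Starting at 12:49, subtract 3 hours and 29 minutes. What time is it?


Start: 769 minutes from midnight
Subtract: 209 minutes
Remaining: 769 - 209 = 560
Hours: 9, Minutes: 20

09:20


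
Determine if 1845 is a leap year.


Rules: divisible by 4 AND (not by 100 OR by 400)
1845 ÷ 4 = 461 remainder 1 → not divisible by 4
Not divisible by 4 → not a leap year

No


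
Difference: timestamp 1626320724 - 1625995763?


Difference = 1626320724 - 1625995763 = 324961 seconds
In hours: 324961 / 3600 ≈ 90.3
In days: 324961 / 86400 ≈ 3.76

324961 seconds (90.3 hours / 3.76 days)


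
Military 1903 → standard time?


Hour: 19
19 - 12 = 7 → PM

7:03 PM


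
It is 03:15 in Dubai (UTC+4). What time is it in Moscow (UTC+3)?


02:15

Time difference = UTC+3 - UTC+4 = -1 hours
New hour = (3 -1) mod 24
= 2 mod 24 = 2
Minutes unchanged → 02:15


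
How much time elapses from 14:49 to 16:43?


End time in minutes: 16×60 + 43 = 1003
Start time in minutes: 14×60 + 49 = 889
Difference = 1003 - 889 = 114 minutes
= 1 hours 54 minutes

1h 54m


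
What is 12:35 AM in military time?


00:35

Input: 12:35 AM
12 AM → 00 (midnight)


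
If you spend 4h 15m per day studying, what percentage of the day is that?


Time: 255 minutes
Day: 1440 minutes
Percentage = (255/1440) × 100 ≈ 17.7%

17.7%


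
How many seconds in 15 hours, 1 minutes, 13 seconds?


54073 seconds

Hours: 15 × 3600 = 54000
Minutes: 1 × 60 = 60
Seconds: 13
Total = 54000 + 60 + 13 = 54073


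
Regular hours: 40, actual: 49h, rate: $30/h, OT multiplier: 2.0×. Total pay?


$1740.00

Regular: 40h × $30 = $1200.00
Overtime: 49 - 40 = 9h
OT pay: 9h × $30 × 2.0 = $540.00
Total = $1200.00 + $540.00 = $1740.00


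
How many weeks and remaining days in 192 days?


27 weeks 3 days

Weeks: 192 ÷ 7 = 27 remainder 3


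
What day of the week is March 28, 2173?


Zeller's congruence:
q=28, m=3, k=73, j=21
h = (28 + ⌊13×4/5⌋ + 73 + ⌊73/4⌋ + ⌊21/4⌋ - 2×21) mod 7
= (28 + 10 + 73 + 18 + 5 - 42) mod 7
= 92 mod 7 = 1
h=1 → Sunday

Sunday


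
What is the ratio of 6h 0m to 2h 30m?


Duration 1: 360 minutes
Duration 2: 150 minutes
Ratio = 360:150
GCD = 30
Simplified = 12:5
As a decimal: 12/5 = 2.40

12:5 (2.40)


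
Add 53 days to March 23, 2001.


Start: March 23, 2001
Add 53 days
March 23 → April 1: 31 - 23 + 1 = 9 days (53 - 9 = 44 left)
April 1 → May 1: 30 - 1 + 1 = 30 days (44 - 30 = 14 left)
May 1 + 14 = May 15, 2001

May 15, 2001


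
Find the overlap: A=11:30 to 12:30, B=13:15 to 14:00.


0 minutes

Meeting A: 690-750 (in minutes from midnight)
Meeting B: 795-840
Overlap start = max(690, 795) = 795
Overlap end = min(750, 840) = 750
Overlap = max(0, 750 - 795) = 0 min


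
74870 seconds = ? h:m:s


Hours: 74870 ÷ 3600 = 20 remainder 2870
Minutes: 2870 ÷ 60 = 47 remainder 50
Seconds: 50

20h 47m 50s


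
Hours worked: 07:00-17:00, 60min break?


Total time = (17×60+0) - (7×60+0)
= 1020 - 420 = 600 min
Minus break: 600 - 60 = 540 min
= 9h 0m

9h 0m (540 minutes)


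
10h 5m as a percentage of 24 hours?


0.4201 (42.01%)

Total minutes: 10×60 + 5 = 605
Day = 24×60 = 1440 minutes
Fraction = 605/1440 ≈ 0.4201
As a percentage: 605/1440 × 100 ≈ 42.01%


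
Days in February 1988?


Month: February (month 2)
February: 28 or 29 (leap year)
1988 leap year? Yes

29 days


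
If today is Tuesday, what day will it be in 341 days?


Start: Tuesday (index 1)
(1 + 341) mod 7
= 342 mod 7
= 6
Index 6 → Sunday

Sunday


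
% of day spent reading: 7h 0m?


Time: 420 minutes
Day: 1440 minutes
Percentage = (420/1440) × 100 ≈ 29.2%

29.2%


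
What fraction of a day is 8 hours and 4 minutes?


Total minutes: 8×60 + 4 = 484
Day = 24×60 = 1440 minutes
Fraction = 484/1440 ≈ 0.3361
As a percentage: 484/1440 × 100 ≈ 33.61%

0.3361 (33.61%)


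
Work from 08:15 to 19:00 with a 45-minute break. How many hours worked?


Total time = (19×60+0) - (8×60+15)
= 1140 - 495 = 645 min
Minus break: 645 - 45 = 600 min
= 10h 0m

10h 0m (600 minutes)


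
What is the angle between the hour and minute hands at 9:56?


Hour hand = 9×30 + 56×0.5 = 298.0°
Minute hand = 56×6 = 336°
Difference = |298.0 - 336| = 38.0°

38.0°


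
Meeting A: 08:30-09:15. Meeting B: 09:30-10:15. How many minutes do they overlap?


Meeting A: 510-555 (in minutes from midnight)
Meeting B: 570-615
Overlap start = max(510, 570) = 570
Overlap end = min(555, 615) = 555
Overlap = max(0, 555 - 570) = 0 min

0 minutes


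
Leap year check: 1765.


No

Rules: divisible by 4 AND (not by 100 OR by 400)
1765 ÷ 4 = 441 remainder 1 → not divisible by 4
Not divisible by 4 → not a leap year


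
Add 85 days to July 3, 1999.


September 26, 1999

Start: July 3, 1999
Add 85 days
July 3 → August 1: 31 - 3 + 1 = 29 days (85 - 29 = 56 left)
August 1 → September 1: 31 - 1 + 1 = 31 days (56 - 31 = 25 left)
September 1 + 25 = September 26, 1999


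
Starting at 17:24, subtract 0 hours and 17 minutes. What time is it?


Start: 1044 minutes from midnight
Subtract: 17 minutes
Remaining: 1044 - 17 = 1027
Hours: 17, Minutes: 7

17:07


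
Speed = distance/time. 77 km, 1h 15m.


Distance: 77 km
Time: 1h 15m = 75 min = 75/60 = 5/4 hours
Speed = 77 ÷ (5/4) = 77 × 4 / 5 = 308/5 = 61.6 km/h

61.6 km/h


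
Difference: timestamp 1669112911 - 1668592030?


520881 seconds (144.7 hours / 6.03 days)

Difference = 1669112911 - 1668592030 = 520881 seconds
In hours: 520881 / 3600 ≈ 144.7
In days: 520881 / 86400 ≈ 6.03


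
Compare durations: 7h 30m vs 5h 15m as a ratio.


10:7 (1.43)

Duration 1: 450 minutes
Duration 2: 315 minutes
Ratio = 450:315
GCD = 45
Simplified = 10:7
As a decimal: 10/7 ≈ 1.43


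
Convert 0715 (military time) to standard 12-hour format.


Hour: 7
7 < 12 → AM

7:15 AM


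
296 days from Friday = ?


Start: Friday (index 4)
(4 + 296) mod 7
= 300 mod 7
= 6
Index 6 → Sunday

Sunday


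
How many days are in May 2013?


Month: May (month 5)
May has 31 days

31 days


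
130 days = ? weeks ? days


Weeks: 130 ÷ 7 = 18 remainder 4

18 weeks 4 days


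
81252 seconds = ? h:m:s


22h 34m 12s

Hours: 81252 ÷ 3600 = 22 remainder 2052
Minutes: 2052 ÷ 60 = 34 remainder 12
Seconds: 12


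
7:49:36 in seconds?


28176 seconds

Hours: 7 × 3600 = 25200
Minutes: 49 × 60 = 2940
Seconds: 36
Total = 25200 + 2940 + 36 = 28176


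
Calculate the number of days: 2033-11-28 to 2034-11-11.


From November 28, 2033 to November 11, 2034
Rest of November 2033: 30 - 28 = 2
Full months: December 31, January 31, February 2034 28, March 31, April 30, May 31, June 30, July 31, August 31, September 30, October 31
Days into November 2034: 11
Total = 2 + 31 + 31 + 28 + 31 + 30 + 31 + 30 + 31 + 31 + 30 + 31 + 11 = 348 days

348 days


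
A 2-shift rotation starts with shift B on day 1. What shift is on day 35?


Shifts: A, B
Start: B (index 1)
Day 35: (1 + 35 - 1) mod 2
= 35 mod 2
= 1
Index 1 → shift B

Shift B


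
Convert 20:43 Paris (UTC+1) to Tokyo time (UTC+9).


04:43 (next day)

Time difference = UTC+9 - UTC+1 = +8 hours
New hour = (20 + 8) mod 24
= 28 mod 24 = 4
Minutes unchanged → 04:43; 28 ≥ 24 → next day


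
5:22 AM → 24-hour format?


05:22

Input: 5:22 AM
AM hour stays: 5


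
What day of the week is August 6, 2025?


Wednesday

Zeller's congruence:
q=6, m=8, k=25, j=20
h = (6 + ⌊13×9/5⌋ + 25 + ⌊25/4⌋ + ⌊20/4⌋ - 2×20) mod 7
= (6 + 23 + 25 + 6 + 5 - 40) mod 7
= 25 mod 7 = 4
h=4 → Wednesday


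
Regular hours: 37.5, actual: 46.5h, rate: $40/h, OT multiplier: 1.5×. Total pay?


Regular: 37.5h × $40 = $1500.00
Overtime: 46.5 - 37.5 = 9.0h
OT pay: 9.0h × $40 × 1.5 = $540.00
Total = $1500.00 + $540.00 = $2040.00

$2040.00


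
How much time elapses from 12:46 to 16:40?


3h 54m

End time in minutes: 16×60 + 40 = 1000
Start time in minutes: 12×60 + 46 = 766
Difference = 1000 - 766 = 234 minutes
= 3 hours 54 minutes


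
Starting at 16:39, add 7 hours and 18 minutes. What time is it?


Start: 999 minutes from midnight
Add: 438 minutes
Total: 1437 minutes
Hours: 1437 ÷ 60 = 23 remainder 57

23:57


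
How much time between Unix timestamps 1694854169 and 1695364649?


Difference = 1695364649 - 1694854169 = 510480 seconds
In hours: 510480 / 3600 = 141.8
In days: 510480 / 86400 ≈ 5.91

510480 seconds (141.8 hours / 5.91 days)


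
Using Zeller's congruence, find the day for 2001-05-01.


Zeller's congruence:
q=1, m=5, k=1, j=20
h = (1 + ⌊13×6/5⌋ + 1 + ⌊1/4⌋ + ⌊20/4⌋ - 2×20) mod 7
= (1 + 15 + 1 + 0 + 5 - 40) mod 7
= -18 mod 7 = 3
h=3 → Tuesday

Tuesday


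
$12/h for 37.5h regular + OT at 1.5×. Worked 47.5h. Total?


Regular: 37.5h × $12 = $450.00
Overtime: 47.5 - 37.5 = 10.0h
OT pay: 10.0h × $12 × 1.5 = $180.00
Total = $450.00 + $180.00 = $630.00

$630.00


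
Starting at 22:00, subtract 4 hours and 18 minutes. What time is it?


Start: 1320 minutes from midnight
Subtract: 258 minutes
Remaining: 1320 - 258 = 1062
Hours: 17, Minutes: 42

17:42


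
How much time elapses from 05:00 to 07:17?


2h 17m

End time in minutes: 7×60 + 17 = 437
Start time in minutes: 5×60 + 0 = 300
Difference = 437 - 300 = 137 minutes
= 2 hours 17 minutes


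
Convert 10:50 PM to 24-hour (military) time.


22:50

Input: 10:50 PM
PM: 10 + 12 = 22


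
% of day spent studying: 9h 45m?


Time: 585 minutes
Day: 1440 minutes
Percentage = (585/1440) × 100 ≈ 40.6%

40.6%


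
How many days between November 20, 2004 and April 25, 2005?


156 days

From November 20, 2004 to April 25, 2005
Rest of November 2004: 30 - 20 = 10
Full months: December 31, January 31, February 2005 28, March 31
Days into April 2005: 25
Total = 10 + 31 + 31 + 28 + 31 + 25 = 156 days


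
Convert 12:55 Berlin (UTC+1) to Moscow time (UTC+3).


14:55

Time difference = UTC+3 - UTC+1 = +2 hours
New hour = (12 + 2) mod 24
= 14 mod 24 = 14
Minutes unchanged → 14:55


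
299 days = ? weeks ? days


Weeks: 299 ÷ 7 = 42 remainder 5

42 weeks 5 days


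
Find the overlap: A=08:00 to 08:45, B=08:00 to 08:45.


45 minutes

Meeting A: 480-525 (in minutes from midnight)
Meeting B: 480-525
Overlap start = max(480, 480) = 480
Overlap end = min(525, 525) = 525
Overlap = max(0, 525 - 480) = 45 min


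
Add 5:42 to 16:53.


Start: 1013 minutes from midnight
Add: 342 minutes
Total: 1355 minutes
Hours: 1355 ÷ 60 = 22 remainder 35

22:35


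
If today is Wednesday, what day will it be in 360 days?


Saturday

Start: Wednesday (index 2)
(2 + 360) mod 7
= 362 mod 7
= 5
Index 5 → Saturday


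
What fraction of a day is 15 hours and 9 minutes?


Total minutes: 15×60 + 9 = 909
Day = 24×60 = 1440 minutes
Fraction = 909/1440 ≈ 0.6313
As a percentage: 909/1440 × 100 ≈ 63.13%

0.6313 (63.13%)


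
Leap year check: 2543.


No

Rules: divisible by 4 AND (not by 100 OR by 400)
2543 ÷ 4 = 635 remainder 3 → not divisible by 4
Not divisible by 4 → not a leap year


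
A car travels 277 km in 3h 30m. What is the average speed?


79.1 km/h

Distance: 277 km
Time: 3h 30m = 210 min = 210/60 = 7/2 hours
Speed = 277 ÷ (7/2) = 277 × 2 / 7 = 554/7 ≈ 79.1 km/h


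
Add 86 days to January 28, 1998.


Start: January 28, 1998
Add 86 days
January 28 → February 1: 31 - 28 + 1 = 4 days (86 - 4 = 82 left)
February 1 → March 1: 28 - 1 + 1 = 28 days (82 - 28 = 54 left)
March 1 → April 1: 31 - 1 + 1 = 31 days (54 - 31 = 23 left)
April 1 + 23 = April 24, 1998

April 24, 1998


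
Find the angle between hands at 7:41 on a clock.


Hour hand = 7×30 + 41×0.5 = 230.5°
Minute hand = 41×6 = 246°
Difference = |230.5 - 246| = 15.5°

15.5°


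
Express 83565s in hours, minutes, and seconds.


Hours: 83565 ÷ 3600 = 23 remainder 765
Minutes: 765 ÷ 60 = 12 remainder 45
Seconds: 45

23h 12m 45s


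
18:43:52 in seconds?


Hours: 18 × 3600 = 64800
Minutes: 43 × 60 = 2580
Seconds: 52
Total = 64800 + 2580 + 52 = 67432

67432 seconds


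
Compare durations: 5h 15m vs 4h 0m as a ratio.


Duration 1: 315 minutes
Duration 2: 240 minutes
Ratio = 315:240
GCD = 15
Simplified = 21:16
As a decimal: 21/16 ≈ 1.31

21:16 (1.31)


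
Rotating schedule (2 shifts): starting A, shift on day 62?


Shifts: A, B
Start: A (index 0)
Day 62: (0 + 62 - 1) mod 2
= 61 mod 2
= 1
Index 1 → shift B

Shift B


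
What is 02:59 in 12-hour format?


Hour: 2
2 < 12 → AM

2:59 AM


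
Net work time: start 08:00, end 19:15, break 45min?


Total time = (19×60+15) - (8×60+0)
= 1155 - 480 = 675 min
Minus break: 675 - 45 = 630 min
= 10h 30m

10h 30m (630 minutes)


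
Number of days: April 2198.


30 days

Month: April (month 4)
April has 30 days


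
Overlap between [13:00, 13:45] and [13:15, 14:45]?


30 minutes

Meeting A: 780-825 (in minutes from midnight)
Meeting B: 795-885
Overlap start = max(780, 795) = 795
Overlap end = min(825, 885) = 825
Overlap = max(0, 825 - 795) = 30 min


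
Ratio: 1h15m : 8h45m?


Duration 1: 75 minutes
Duration 2: 525 minutes
Ratio = 75:525
GCD = 75
Simplified = 1:7
As a decimal: 1/7 ≈ 0.14

1:7 (0.14)


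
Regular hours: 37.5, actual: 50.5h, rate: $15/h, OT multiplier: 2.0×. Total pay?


Regular: 37.5h × $15 = $562.50
Overtime: 50.5 - 37.5 = 13.0h
OT pay: 13.0h × $15 × 2.0 = $390.00
Total = $562.50 + $390.00 = $952.50

$952.50


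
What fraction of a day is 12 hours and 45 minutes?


Total minutes: 12×60 + 45 = 765
Day = 24×60 = 1440 minutes
Fraction = 765/1440 ≈ 0.5313
As a percentage: 765/1440 × 100 ≈ 53.13%

0.5313 (53.13%)


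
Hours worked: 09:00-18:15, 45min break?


8h 30m (510 minutes)

Total time = (18×60+15) - (9×60+0)
= 1095 - 540 = 555 min
Minus break: 555 - 45 = 510 min
= 8h 30m


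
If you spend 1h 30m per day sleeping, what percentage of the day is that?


6.3%

Time: 90 minutes
Day: 1440 minutes
Percentage = (90/1440) × 100 ≈ 6.3%


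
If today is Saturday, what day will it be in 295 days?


Sunday

Start: Saturday (index 5)
(5 + 295) mod 7
= 300 mod 7
= 6
Index 6 → Sunday


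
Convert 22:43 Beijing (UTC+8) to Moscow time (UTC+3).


Time difference = UTC+3 - UTC+8 = -5 hours
New hour = (22 -5) mod 24
= 17 mod 24 = 17
Minutes unchanged → 17:43

17:43


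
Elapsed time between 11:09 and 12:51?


1h 42m

End time in minutes: 12×60 + 51 = 771
Start time in minutes: 11×60 + 9 = 669
Difference = 771 - 669 = 102 minutes
= 1 hours 42 minutes


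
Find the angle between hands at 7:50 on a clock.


65.0°

Hour hand = 7×30 + 50×0.5 = 235.0°
Minute hand = 50×6 = 300°
Difference = |235.0 - 300| = 65.0°
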